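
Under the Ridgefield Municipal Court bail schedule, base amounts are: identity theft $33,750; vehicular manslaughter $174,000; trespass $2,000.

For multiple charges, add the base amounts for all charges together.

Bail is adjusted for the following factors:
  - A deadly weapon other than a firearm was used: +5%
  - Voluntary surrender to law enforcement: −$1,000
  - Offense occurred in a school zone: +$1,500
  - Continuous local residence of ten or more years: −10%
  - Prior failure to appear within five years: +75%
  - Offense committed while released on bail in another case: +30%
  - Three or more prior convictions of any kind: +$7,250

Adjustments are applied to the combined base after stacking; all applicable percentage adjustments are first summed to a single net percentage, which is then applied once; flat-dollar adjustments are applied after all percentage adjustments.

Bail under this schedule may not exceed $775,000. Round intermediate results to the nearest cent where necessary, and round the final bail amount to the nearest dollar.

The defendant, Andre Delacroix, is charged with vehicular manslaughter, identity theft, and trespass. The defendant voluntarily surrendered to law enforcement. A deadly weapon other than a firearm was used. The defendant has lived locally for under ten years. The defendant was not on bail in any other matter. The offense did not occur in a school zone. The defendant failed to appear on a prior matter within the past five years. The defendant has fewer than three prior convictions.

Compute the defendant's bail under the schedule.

Base amounts from the schedule: vehicular manslaughter $174,000; identity theft $33,750; trespass $2,000.
Stacking rule: sum of all bases. $174,000 + $33,750 + $2,000 = $209,750.
Net percentage adjustment: +5% +75% = +80%. $209,750 × 1.8 = $377,550.
Voluntary surrender to law enforcement (−$1,000 flat): $377,550 − $1,000 = $376,550.
$376,550 is within the $775,000 maximum.

$376,550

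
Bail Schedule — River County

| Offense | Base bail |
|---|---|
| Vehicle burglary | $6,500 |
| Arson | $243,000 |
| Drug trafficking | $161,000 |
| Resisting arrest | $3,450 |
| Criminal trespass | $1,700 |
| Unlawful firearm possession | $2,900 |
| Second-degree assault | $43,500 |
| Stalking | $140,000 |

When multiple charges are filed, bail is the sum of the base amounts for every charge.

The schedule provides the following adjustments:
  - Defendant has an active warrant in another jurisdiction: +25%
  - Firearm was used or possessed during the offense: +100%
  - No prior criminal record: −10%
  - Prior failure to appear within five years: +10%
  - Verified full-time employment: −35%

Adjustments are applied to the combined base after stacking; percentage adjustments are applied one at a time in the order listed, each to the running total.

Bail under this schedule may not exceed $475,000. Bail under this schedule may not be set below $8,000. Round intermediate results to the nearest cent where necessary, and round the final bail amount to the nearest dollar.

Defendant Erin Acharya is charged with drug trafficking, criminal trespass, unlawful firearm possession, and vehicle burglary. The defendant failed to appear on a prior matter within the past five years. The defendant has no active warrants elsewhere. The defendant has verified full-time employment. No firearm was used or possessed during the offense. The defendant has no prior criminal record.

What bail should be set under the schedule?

$110,746

Base amounts from the schedule: drug trafficking $161,000; criminal trespass $1,700; unlawful firearm possession $2,900; vehicle burglary $6,500.
Stacking rule: sum of all bases. $161,000 + $1,700 + $2,900 + $6,500 = $172,100.
No prior criminal record (−10%): $172,100 × 0.9 = $154,890.
Prior failure to appear within five years (+10%): $154,890 × 1.1 = $170,379.
Verified full-time employment (−35%): $170,379 × 0.65 = $110,746.35.
$110,746.35 is within the $475,000 maximum.
$110,746.35 is at or above the $8,000 minimum.
Rounded to the nearest dollar: $110,746.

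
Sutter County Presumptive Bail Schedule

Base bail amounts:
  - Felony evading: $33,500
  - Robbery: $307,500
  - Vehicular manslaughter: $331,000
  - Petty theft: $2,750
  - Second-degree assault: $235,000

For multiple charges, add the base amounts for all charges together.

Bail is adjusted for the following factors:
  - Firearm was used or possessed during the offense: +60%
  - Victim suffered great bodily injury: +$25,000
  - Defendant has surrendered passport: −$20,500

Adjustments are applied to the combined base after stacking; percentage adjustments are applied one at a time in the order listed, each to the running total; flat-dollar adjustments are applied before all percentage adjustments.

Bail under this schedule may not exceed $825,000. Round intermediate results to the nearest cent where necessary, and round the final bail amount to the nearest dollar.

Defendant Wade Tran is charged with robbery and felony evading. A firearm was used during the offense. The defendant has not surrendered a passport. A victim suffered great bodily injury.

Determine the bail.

$585,600

Base amounts from the schedule: robbery $307,500; felony evading $33,500.
Stacking rule: sum of all bases. $307,500 + $33,500 = $341,000.
Victim suffered great bodily injury (+$25,000 flat): $341,000 + $25,000 = $366,000.
Firearm was used or possessed during the offense (+60%): $366,000 × 1.6 = $585,600.
$585,600 is within the $825,000 maximum.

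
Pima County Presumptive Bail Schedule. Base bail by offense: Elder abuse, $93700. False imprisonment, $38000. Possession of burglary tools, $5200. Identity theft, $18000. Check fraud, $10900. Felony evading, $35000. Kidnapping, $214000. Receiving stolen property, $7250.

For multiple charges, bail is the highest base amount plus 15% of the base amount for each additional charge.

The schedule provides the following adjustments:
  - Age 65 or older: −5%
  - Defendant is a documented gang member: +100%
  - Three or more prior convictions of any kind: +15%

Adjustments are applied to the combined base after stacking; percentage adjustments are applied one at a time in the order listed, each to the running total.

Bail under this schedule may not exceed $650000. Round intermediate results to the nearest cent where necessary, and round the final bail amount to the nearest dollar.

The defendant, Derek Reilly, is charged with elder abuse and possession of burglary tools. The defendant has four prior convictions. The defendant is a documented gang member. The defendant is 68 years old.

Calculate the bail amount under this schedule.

$206439

Base amounts from the schedule: elder abuse $93700; possession of burglary tools $5200.
Stacking rule: highest base plus 15% of each additional charge. Highest is elder abuse at $93700. Additional: $5200 × 15% = $780. Combined base = $93700 + $780 = $94480.
Age 65 or older (−5%): $94480 × 0.95 = $89756.
Defendant is a documented gang member (+100%): $89756 × 2 = $179512.
Three or more prior convictions of any kind (+15%): $179512 × 1.15 = $206438.80.
$206438.80 is within the $650000 maximum.
Rounded to the nearest dollar: $206439.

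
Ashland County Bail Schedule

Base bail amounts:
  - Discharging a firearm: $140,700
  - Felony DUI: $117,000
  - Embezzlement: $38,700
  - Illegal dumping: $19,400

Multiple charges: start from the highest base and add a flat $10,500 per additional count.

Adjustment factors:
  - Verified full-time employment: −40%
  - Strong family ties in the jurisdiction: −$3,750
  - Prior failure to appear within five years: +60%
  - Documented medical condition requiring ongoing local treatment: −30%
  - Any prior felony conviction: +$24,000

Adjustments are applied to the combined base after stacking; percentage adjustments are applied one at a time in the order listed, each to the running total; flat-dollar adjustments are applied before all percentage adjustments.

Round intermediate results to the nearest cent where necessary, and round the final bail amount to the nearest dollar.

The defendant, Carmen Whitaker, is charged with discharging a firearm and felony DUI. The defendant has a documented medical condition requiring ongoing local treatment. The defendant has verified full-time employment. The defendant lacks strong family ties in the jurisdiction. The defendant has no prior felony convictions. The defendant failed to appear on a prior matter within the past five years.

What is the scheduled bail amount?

Base amounts from the schedule: discharging a firearm $140,700; felony DUI $117,000.
Stacking rule: highest base plus $10,500 per additional charge. Highest is discharging a firearm at $140,700; 1 additional charge → +$10,500. Combined base = $151,200.
Verified full-time employment (−40%): $151,200 × 0.6 = $90,720.
Prior failure to appear within five years (+60%): $90,720 × 1.6 = $145,152.
Documented medical condition requiring ongoing local treatment (−30%): $145,152 × 0.7 = $101,606.40.
Rounded to the nearest dollar: $101,606.

$101,606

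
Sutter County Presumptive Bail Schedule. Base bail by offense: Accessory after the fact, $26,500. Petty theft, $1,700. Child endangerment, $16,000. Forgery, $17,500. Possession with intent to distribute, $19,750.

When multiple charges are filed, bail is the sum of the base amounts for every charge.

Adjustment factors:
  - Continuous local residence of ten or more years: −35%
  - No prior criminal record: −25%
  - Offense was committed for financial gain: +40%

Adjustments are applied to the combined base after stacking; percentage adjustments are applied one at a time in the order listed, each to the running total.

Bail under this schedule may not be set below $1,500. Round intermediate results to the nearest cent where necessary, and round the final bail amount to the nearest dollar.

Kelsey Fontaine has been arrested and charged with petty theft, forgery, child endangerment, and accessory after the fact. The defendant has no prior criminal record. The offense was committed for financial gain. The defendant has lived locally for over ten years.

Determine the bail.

$42,110

Base amounts from the schedule: petty theft $1,700; forgery $17,500; child endangerment $16,000; accessory after the fact $26,500.
Stacking rule: sum of all bases. $1,700 + $17,500 + $16,000 + $26,500 = $61,700.
Continuous local residence of ten or more years (−35%): $61,700 × 0.65 = $40,105.
No prior criminal record (−25%): $40,105 × 0.75 = $30,078.75.
Offense was committed for financial gain (+40%): $30,078.75 × 1.4 = $42,110.25.
$42,110.25 is at or above the $1,500 minimum.
Rounded to the nearest dollar: $42,110.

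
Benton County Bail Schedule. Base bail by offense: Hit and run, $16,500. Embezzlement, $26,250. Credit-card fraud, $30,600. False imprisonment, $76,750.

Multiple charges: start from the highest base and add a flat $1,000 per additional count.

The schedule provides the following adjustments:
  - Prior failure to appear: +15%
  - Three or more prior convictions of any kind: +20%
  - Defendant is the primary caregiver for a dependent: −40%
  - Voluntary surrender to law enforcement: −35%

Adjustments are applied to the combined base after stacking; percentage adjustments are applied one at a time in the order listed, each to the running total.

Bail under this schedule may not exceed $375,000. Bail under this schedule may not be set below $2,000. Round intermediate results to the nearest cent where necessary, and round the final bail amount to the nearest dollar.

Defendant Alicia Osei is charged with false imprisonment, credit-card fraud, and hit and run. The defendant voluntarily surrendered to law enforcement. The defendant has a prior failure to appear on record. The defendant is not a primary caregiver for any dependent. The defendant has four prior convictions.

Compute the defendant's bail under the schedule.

$70,639

Base amounts from the schedule: false imprisonment $76,750; credit-card fraud $30,600; hit and run $16,500.
Stacking rule: highest base plus $1,000 per additional charge. Highest is false imprisonment at $76,750; 2 additional charges → +$2,000. Combined base = $78,750.
Prior failure to appear (+15%): $78,750 × 1.15 = $90,562.50.
Three or more prior convictions of any kind (+20%): $90,562.50 × 1.2 = $108,675.
Voluntary surrender to law enforcement (−35%): $108,675 × 0.65 = $70,638.75.
$70,638.75 is within the $375,000 maximum.
$70,638.75 is at or above the $2,000 minimum.
Rounded to the nearest dollar: $70,639.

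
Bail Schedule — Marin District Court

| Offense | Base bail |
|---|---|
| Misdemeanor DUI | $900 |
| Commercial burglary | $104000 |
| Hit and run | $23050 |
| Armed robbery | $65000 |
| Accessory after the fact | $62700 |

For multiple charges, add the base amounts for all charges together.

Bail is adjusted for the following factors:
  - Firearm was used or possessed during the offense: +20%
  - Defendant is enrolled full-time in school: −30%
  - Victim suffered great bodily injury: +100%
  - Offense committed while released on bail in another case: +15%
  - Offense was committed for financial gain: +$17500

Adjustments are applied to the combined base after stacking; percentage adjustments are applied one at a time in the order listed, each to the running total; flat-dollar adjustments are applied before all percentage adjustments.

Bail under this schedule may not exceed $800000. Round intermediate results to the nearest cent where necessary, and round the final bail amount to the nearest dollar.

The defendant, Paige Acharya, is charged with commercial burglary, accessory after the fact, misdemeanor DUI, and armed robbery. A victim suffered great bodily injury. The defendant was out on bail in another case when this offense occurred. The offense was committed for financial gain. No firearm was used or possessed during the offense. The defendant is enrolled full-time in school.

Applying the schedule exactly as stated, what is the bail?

Base amounts from the schedule: commercial burglary $104000; accessory after the fact $62700; misdemeanor DUI $900; armed robbery $65000.
Stacking rule: sum of all bases. $104000 + $62700 + $900 + $65000 = $232600.
Offense was committed for financial gain (+$17500 flat): $232600 + $17500 = $250100.
Defendant is enrolled full-time in school (−30%): $250100 × 0.7 = $175070.
Victim suffered great bodily injury (+100%): $175070 × 2 = $350140.
Offense committed while released on bail in another case (+15%): $350140 × 1.15 = $402661.
$402661 is within the $800000 maximum.

$402661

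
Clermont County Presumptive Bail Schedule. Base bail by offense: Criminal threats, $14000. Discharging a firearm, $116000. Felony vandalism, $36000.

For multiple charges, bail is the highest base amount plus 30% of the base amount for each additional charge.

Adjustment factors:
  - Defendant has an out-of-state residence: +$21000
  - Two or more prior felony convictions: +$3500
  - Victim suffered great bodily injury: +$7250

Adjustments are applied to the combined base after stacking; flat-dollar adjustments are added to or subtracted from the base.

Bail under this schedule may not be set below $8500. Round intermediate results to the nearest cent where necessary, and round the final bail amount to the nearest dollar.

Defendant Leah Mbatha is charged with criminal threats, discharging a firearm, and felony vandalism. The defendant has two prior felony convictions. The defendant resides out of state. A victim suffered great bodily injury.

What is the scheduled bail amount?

Base amounts from the schedule: criminal threats $14000; discharging a firearm $116000; felony vandalism $36000.
Stacking rule: highest base plus 30% of each additional charge. Highest is discharging a firearm at $116000. Additional: $14000 × 30% = $4200; $36000 × 30% = $10800. Combined base = $116000 + $15000 = $131000.
Defendant has an out-of-state residence (+$21000 flat): $131000 + $21000 = $152000.
Two or more prior felony convictions (+$3500 flat): $152000 + $3500 = $155500.
Victim suffered great bodily injury (+$7250 flat): $155500 + $7250 = $162750.
$162750 is at or above the $8500 minimum.

$162750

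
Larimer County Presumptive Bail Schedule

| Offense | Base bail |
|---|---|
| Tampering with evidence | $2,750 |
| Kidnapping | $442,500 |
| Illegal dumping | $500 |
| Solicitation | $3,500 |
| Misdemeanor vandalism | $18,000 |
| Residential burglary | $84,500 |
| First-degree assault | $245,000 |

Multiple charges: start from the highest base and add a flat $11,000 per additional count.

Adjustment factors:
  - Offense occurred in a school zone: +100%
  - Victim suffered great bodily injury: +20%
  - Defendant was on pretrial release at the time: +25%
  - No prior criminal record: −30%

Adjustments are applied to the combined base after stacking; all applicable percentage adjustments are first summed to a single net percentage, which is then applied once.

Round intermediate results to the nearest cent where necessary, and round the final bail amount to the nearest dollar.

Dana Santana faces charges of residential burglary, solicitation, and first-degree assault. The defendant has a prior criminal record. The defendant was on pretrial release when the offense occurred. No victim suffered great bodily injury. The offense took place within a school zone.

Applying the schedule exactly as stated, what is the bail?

Base amounts from the schedule: residential burglary $84,500; solicitation $3,500; first-degree assault $245,000.
Stacking rule: highest base plus $11,000 per additional charge. Highest is first-degree assault at $245,000; 2 additional charges → +$22,000. Combined base = $267,000.
Net percentage adjustment: +100% +25% = +125%. $267,000 × 2.25 = $600,750.

$600,750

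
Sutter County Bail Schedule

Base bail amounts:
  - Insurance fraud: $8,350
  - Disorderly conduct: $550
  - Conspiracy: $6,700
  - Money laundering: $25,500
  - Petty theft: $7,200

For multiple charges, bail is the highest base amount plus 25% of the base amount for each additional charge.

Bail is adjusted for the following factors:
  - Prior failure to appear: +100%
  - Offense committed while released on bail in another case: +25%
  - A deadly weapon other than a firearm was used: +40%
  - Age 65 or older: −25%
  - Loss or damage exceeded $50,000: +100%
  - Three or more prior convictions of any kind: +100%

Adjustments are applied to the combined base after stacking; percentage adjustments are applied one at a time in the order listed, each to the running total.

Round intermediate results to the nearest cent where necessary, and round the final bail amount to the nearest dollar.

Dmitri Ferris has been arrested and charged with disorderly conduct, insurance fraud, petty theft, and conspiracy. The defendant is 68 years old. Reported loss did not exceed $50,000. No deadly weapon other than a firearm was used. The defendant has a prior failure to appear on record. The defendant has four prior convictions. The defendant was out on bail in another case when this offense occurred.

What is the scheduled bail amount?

Base amounts from the schedule: disorderly conduct $550; insurance fraud $8,350; petty theft $7,200; conspiracy $6,700.
Stacking rule: highest base plus 25% of each additional charge. Highest is insurance fraud at $8,350. Additional: $550 × 25% = $137.50; $7,200 × 25% = $1,800; $6,700 × 25% = $1,675. Combined base = $8,350 + $3,612.50 = $11,962.50.
Prior failure to appear (+100%): $11,962.50 × 2 = $23,925.
Offense committed while released on bail in another case (+25%): $23,925 × 1.25 = $29,906.25.
Age 65 or older (−25%): $29,906.25 × 0.75 = $22,429.69.
Three or more prior convictions of any kind (+100%): $22,429.69 × 2 = $44,859.38.
Rounded to the nearest dollar: $44,859.

$44,859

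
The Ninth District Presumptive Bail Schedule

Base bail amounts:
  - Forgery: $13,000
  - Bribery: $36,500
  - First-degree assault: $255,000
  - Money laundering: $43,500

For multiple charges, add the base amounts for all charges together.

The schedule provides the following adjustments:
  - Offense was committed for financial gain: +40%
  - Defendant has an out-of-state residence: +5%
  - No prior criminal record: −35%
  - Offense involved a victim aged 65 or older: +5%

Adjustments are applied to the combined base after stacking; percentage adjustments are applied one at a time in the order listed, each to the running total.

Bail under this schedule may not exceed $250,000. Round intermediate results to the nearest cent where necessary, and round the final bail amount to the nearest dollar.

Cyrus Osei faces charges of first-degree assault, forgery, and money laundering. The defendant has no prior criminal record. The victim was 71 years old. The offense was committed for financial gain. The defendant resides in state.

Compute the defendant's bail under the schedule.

Base amounts from the schedule: first-degree assault $255,000; forgery $13,000; money laundering $43,500.
Stacking rule: sum of all bases. $255,000 + $13,000 + $43,500 = $311,500.
Offense was committed for financial gain (+40%): $311,500 × 1.4 = $436,100.
No prior criminal record (−35%): $436,100 × 0.65 = $283,465.
Offense involved a victim aged 65 or older (+5%): $283,465 × 1.05 = $297,638.25.
Result $297,638.25 exceeds the maximum of $250,000; bail is capped at $250,000.

$250,000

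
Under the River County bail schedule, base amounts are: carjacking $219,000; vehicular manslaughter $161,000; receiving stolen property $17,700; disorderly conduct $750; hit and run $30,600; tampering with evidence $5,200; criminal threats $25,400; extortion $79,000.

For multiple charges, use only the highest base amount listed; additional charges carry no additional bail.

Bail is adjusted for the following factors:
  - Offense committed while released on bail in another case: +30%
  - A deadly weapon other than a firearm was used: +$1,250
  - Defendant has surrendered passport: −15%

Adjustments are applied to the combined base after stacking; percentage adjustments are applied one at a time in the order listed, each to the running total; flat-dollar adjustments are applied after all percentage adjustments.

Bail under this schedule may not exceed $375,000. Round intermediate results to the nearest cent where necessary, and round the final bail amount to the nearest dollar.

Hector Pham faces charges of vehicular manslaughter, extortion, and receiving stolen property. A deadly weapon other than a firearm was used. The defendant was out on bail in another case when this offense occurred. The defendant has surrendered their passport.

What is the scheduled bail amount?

$179,155

Base amounts from the schedule: vehicular manslaughter $161,000; extortion $79,000; receiving stolen property $17,700.
Stacking rule: use the highest base only. Highest is vehicular manslaughter at $161,000. Combined base = $161,000.
Offense committed while released on bail in another case (+30%): $161,000 × 1.3 = $209,300.
Defendant has surrendered passport (−15%): $209,300 × 0.85 = $177,905.
A deadly weapon other than a firearm was used (+$1,250 flat): $177,905 + $1,250 = $179,155.
$179,155 is within the $375,000 maximum.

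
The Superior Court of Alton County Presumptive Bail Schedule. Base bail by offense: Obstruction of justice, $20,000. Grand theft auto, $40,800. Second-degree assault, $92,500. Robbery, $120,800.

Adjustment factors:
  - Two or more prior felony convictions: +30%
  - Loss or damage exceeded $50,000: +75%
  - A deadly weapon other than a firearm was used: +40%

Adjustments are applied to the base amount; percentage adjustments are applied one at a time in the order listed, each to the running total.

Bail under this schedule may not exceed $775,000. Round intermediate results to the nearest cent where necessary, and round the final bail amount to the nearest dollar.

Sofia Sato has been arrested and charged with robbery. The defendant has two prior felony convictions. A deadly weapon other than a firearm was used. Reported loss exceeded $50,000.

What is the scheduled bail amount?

Base amounts from the schedule: robbery $120,800.
Single charge. Combined base = $120,800.
Two or more prior felony convictions (+30%): $120,800 × 1.3 = $157,040.
Loss or damage exceeded $50,000 (+75%): $157,040 × 1.75 = $274,820.
A deadly weapon other than a firearm was used (+40%): $274,820 × 1.4 = $384,748.
$384,748 is within the $775,000 maximum.

$384,748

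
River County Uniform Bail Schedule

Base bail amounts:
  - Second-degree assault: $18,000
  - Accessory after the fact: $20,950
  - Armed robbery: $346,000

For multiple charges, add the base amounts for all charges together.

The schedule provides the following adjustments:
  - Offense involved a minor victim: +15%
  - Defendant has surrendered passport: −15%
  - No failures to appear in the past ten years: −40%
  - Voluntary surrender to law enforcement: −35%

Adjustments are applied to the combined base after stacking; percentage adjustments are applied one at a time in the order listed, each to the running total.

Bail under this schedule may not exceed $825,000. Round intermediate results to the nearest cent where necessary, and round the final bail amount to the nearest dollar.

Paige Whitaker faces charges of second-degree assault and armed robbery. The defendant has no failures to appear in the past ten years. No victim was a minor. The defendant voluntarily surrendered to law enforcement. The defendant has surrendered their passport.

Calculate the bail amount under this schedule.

$120,666

Base amounts from the schedule: second-degree assault $18,000; armed robbery $346,000.
Stacking rule: sum of all bases. $18,000 + $346,000 = $364,000.
Defendant has surrendered passport (−15%): $364,000 × 0.85 = $309,400.
No failures to appear in the past ten years (−40%): $309,400 × 0.6 = $185,640.
Voluntary surrender to law enforcement (−35%): $185,640 × 0.65 = $120,666.
$120,666 is within the $825,000 maximum.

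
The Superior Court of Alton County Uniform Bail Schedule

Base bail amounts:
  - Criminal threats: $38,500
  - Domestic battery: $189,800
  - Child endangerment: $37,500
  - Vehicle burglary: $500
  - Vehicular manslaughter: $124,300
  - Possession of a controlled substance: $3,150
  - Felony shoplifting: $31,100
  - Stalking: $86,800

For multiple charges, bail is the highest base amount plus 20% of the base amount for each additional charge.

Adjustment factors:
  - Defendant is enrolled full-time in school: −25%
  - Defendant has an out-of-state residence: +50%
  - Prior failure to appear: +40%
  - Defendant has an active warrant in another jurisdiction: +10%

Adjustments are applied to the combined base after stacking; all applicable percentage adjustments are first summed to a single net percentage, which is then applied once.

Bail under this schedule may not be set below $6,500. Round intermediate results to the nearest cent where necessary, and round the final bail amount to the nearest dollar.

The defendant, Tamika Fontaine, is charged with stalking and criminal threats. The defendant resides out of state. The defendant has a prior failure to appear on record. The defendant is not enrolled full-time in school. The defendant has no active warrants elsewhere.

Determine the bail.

Base amounts from the schedule: stalking $86,800; criminal threats $38,500.
Stacking rule: highest base plus 20% of each additional charge. Highest is stalking at $86,800. Additional: $38,500 × 20% = $7,700. Combined base = $86,800 + $7,700 = $94,500.
Net percentage adjustment: +50% +40% = +90%. $94,500 × 1.9 = $179,550.
$179,550 is at or above the $6,500 minimum.

$179,550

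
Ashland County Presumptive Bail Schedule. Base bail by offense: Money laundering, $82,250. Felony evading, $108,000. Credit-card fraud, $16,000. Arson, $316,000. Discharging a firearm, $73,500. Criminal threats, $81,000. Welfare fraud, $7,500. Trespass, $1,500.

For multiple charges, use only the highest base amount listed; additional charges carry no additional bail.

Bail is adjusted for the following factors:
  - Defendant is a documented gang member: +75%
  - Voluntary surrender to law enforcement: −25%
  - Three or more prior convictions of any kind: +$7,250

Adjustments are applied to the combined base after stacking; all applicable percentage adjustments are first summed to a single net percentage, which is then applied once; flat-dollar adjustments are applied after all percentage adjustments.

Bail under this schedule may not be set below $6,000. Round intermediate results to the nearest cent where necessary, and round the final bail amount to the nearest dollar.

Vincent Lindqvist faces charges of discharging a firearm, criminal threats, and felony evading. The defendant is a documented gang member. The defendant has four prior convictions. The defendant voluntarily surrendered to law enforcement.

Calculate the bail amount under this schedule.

$169,250

Base amounts from the schedule: discharging a firearm $73,500; criminal threats $81,000; felony evading $108,000.
Stacking rule: use the highest base only. Highest is felony evading at $108,000. Combined base = $108,000.
Net percentage adjustment: +75% −25% = +50%. $108,000 × 1.5 = $162,000.
Three or more prior convictions of any kind (+$7,250 flat): $162,000 + $7,250 = $169,250.
$169,250 is at or above the $6,000 minimum.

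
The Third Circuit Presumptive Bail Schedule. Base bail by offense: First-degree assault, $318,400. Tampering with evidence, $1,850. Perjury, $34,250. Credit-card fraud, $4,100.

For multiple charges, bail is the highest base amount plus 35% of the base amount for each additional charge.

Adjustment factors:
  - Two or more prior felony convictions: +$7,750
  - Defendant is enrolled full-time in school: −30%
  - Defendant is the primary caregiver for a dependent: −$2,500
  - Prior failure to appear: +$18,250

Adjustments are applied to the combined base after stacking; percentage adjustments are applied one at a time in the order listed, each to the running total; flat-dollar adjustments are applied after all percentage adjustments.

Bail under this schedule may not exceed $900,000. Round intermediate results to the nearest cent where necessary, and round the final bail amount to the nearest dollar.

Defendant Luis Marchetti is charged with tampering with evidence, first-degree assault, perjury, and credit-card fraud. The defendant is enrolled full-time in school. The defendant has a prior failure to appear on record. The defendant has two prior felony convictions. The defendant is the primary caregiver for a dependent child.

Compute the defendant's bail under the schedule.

Base amounts from the schedule: tampering with evidence $1,850; first-degree assault $318,400; perjury $34,250; credit-card fraud $4,100.
Stacking rule: highest base plus 35% of each additional charge. Highest is first-degree assault at $318,400. Additional: $1,850 × 35% = $647.50; $34,250 × 35% = $11,987.50; $4,100 × 35% = $1,435. Combined base = $318,400 + $14,070 = $332,470.
Defendant is enrolled full-time in school (−30%): $332,470 × 0.7 = $232,729.
Two or more prior felony convictions (+$7,750 flat): $232,729 + $7,750 = $240,479.
Defendant is the primary caregiver for a dependent (−$2,500 flat): $240,479 − $2,500 = $237,979.
Prior failure to appear (+$18,250 flat): $237,979 + $18,250 = $256,229.
$256,229 is within the $900,000 maximum.

$256,229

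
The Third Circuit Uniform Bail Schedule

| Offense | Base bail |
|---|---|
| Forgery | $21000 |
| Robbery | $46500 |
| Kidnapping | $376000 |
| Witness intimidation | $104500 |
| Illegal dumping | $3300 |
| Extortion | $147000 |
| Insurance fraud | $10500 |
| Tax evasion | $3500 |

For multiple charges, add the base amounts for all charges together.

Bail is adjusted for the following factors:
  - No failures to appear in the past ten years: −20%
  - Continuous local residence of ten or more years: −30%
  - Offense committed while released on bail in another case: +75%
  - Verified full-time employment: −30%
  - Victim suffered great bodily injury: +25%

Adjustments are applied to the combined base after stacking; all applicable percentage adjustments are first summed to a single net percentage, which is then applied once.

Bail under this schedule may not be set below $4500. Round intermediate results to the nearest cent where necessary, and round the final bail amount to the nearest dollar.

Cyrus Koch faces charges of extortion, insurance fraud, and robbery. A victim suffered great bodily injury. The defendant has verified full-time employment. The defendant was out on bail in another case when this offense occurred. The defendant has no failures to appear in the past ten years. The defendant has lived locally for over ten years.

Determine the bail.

Base amounts from the schedule: extortion $147000; insurance fraud $10500; robbery $46500.
Stacking rule: sum of all bases. $147000 + $10500 + $46500 = $204000.
Net percentage adjustment: −20% −30% +75% −30% +25% = +20%. $204000 × 1.2 = $244800.
$244800 is at or above the $4500 minimum.

$244800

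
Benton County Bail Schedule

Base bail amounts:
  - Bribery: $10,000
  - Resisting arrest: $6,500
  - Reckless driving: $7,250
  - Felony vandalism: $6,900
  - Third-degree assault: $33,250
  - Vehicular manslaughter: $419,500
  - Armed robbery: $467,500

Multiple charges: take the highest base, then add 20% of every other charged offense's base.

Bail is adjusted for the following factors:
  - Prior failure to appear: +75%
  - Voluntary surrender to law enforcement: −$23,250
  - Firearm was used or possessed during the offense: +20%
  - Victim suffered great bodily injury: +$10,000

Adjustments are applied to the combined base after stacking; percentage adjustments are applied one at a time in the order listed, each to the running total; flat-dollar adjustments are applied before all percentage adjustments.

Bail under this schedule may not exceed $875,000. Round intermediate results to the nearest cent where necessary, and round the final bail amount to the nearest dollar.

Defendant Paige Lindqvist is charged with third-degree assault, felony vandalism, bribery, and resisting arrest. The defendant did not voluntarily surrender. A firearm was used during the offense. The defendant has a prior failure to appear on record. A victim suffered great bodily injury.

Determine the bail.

Base amounts from the schedule: third-degree assault $33,250; felony vandalism $6,900; bribery $10,000; resisting arrest $6,500.
Stacking rule: highest base plus 20% of each additional charge. Highest is third-degree assault at $33,250. Additional: $6,900 × 20% = $1,380; $10,000 × 20% = $2,000; $6,500 × 20% = $1,300. Combined base = $33,250 + $4,680 = $37,930.
Victim suffered great bodily injury (+$10,000 flat): $37,930 + $10,000 = $47,930.
Prior failure to appear (+75%): $47,930 × 1.75 = $83,877.50.
Firearm was used or possessed during the offense (+20%): $83,877.50 × 1.2 = $100,653.
$100,653 is within the $875,000 maximum.

$100,653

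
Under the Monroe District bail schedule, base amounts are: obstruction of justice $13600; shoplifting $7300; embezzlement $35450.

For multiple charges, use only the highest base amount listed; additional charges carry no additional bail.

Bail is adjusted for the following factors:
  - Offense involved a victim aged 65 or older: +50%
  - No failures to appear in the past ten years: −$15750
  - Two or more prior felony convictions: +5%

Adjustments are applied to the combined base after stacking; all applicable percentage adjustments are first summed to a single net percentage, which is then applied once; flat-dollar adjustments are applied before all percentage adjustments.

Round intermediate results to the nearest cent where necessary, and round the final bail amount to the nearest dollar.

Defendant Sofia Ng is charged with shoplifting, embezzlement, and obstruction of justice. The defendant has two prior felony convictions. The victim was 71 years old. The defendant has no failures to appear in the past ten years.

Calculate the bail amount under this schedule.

Base amounts from the schedule: shoplifting $7300; embezzlement $35450; obstruction of justice $13600.
Stacking rule: use the highest base only. Highest is embezzlement at $35450. Combined base = $35450.
No failures to appear in the past ten years (−$15750 flat): $35450 − $15750 = $19700.
Net percentage adjustment: +50% +5% = +55%. $19700 × 1.55 = $30535.

$30535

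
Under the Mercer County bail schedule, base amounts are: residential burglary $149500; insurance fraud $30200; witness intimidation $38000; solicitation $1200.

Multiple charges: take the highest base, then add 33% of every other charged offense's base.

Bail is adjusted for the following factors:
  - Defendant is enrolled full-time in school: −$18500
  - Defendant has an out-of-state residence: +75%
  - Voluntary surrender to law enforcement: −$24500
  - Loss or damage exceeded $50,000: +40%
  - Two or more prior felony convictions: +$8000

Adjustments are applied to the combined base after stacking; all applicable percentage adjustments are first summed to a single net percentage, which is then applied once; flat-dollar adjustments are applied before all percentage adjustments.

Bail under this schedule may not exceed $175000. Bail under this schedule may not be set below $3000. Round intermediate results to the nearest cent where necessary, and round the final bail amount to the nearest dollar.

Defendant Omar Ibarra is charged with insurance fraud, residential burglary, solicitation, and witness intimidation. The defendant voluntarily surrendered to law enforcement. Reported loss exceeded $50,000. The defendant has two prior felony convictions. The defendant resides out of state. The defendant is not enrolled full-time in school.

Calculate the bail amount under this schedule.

Base amounts from the schedule: insurance fraud $30200; residential burglary $149500; solicitation $1200; witness intimidation $38000.
Stacking rule: highest base plus 33% of each additional charge. Highest is residential burglary at $149500. Additional: $30200 × 33% = $9966; $1200 × 33% = $396; $38000 × 33% = $12540. Combined base = $149500 + $22902 = $172402.
Voluntary surrender to law enforcement (−$24500 flat): $172402 − $24500 = $147902.
Two or more prior felony convictions (+$8000 flat): $147902 + $8000 = $155902.
Net percentage adjustment: +75% +40% = +115%. $155902 × 2.15 = $335189.30.
Result $335189.30 exceeds the maximum of $175000; bail is capped at $175000.
$175000 is at or above the $3000 minimum.

$175000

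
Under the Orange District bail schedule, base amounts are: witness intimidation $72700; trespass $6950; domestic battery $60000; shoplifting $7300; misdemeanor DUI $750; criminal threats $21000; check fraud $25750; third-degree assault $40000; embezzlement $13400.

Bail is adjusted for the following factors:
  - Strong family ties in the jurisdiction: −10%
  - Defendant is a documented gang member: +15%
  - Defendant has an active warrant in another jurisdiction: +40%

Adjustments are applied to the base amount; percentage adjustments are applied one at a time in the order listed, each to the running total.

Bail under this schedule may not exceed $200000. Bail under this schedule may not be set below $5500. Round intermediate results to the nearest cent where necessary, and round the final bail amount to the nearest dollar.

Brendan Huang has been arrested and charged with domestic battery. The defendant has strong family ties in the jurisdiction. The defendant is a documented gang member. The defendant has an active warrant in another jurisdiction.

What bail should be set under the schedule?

Base amounts from the schedule: domestic battery $60000.
Single charge. Combined base = $60000.
Strong family ties in the jurisdiction (−10%): $60000 × 0.9 = $54000.
Defendant is a documented gang member (+15%): $54000 × 1.15 = $62100.
Defendant has an active warrant in another jurisdiction (+40%): $62100 × 1.4 = $86940.
$86940 is within the $200000 maximum.
$86940 is at or above the $5500 minimum.

$86940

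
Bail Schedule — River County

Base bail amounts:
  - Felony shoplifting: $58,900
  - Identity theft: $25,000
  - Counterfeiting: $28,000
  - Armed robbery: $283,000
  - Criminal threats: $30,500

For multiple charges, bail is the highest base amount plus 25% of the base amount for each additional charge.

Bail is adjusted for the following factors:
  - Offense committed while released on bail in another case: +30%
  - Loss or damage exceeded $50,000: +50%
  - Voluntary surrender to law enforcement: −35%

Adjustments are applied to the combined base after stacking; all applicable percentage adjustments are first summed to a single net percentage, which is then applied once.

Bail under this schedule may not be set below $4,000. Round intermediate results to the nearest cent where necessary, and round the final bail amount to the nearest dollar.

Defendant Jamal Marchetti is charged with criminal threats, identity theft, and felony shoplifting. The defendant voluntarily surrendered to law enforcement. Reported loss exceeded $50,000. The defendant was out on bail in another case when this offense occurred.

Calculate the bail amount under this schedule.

Base amounts from the schedule: criminal threats $30,500; identity theft $25,000; felony shoplifting $58,900.
Stacking rule: highest base plus 25% of each additional charge. Highest is felony shoplifting at $58,900. Additional: $30,500 × 25% = $7,625; $25,000 × 25% = $6,250. Combined base = $58,900 + $13,875 = $72,775.
Net percentage adjustment: +30% +50% −35% = +45%. $72,775 × 1.45 = $105,523.75.
$105,523.75 is at or above the $4,000 minimum.
Rounded to the nearest dollar: $105,524.

$105,524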